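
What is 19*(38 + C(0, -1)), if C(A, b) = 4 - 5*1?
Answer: 703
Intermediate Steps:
C(A, b) = -1 (C(A, b) = 4 - 5 = -1)
19*(38 + C(0, -1)) = 19*(38 - 1) = 19*37 = 703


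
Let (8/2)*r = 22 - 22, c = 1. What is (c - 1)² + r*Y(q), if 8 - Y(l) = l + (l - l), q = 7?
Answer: 0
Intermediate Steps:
Y(l) = 8 - l (Y(l) = 8 - (l + (l - l)) = 8 - (l + 0) = 8 - l)
r = 0 (r = (22 - 22)/4 = (¼)*0 = 0)
(c - 1)² + r*Y(q) = (1 - 1)² + 0*(8 - 1*7) = 0² + 0*(8 - 7) = 0 + 0*1 = 0 + 0 = 0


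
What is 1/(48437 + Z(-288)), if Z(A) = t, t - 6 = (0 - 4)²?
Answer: 1/48459 ≈ 2.0636e-5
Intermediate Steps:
t = 22 (t = 6 + (0 - 4)² = 6 + (-4)² = 6 + 16 = 22)
Z(A) = 22
1/(48437 + Z(-288)) = 1/(48437 + 22) = 1/48459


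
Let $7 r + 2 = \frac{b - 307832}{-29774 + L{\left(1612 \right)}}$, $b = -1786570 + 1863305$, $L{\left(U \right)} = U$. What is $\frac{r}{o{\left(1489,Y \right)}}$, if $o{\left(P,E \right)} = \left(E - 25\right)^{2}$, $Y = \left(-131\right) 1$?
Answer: $\frac{174773}{4797453024} \approx 3.643 \cdot 10^{-5}$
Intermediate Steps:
$Y = -131$
$b = 76735$
$r = \frac{174773}{197134}$ ($r = - \frac{2}{7} + \frac{\left(76735 - 307832\right) \frac{1}{-29774 + 1612}}{7} = - \frac{2}{7} + \frac{\left(-231097\right) \frac{1}{-28162}}{7} = - \frac{2}{7} + \frac{\left(-231097\right) \left(- \frac{1}{28162}\right)}{7} = - \frac{2}{7} + \frac{1}{7} \cdot \frac{231097}{28162} = - \frac{2}{7} + \frac{231097}{197134} = \frac{174773}{197134} \approx 0.88657$)
$o{\left(P,E \right)} = \left(-25 + E\right)^{2}$
$\frac{r}{o{\left(1489,Y \right)}} = \frac{174773}{197134 \left(-25 - 131\right)^{2}} = \frac{174773}{197134 \left(-156\right)^{2}} = \frac{174773}{197134 \cdot 24336} = \frac{174773}{197134} \cdot \frac{1}{24336} = \frac{174773}{4797453024}$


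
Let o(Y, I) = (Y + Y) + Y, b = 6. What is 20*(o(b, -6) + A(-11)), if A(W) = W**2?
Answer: 2780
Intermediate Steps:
o(Y, I) = 3*Y (o(Y, I) = 2*Y + Y = 3*Y)
20*(o(b, -6) + A(-11)) = 20*(3*6 + (-11)**2) = 20*(18 + 121) = 20*139 = 2780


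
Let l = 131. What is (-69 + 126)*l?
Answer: 7467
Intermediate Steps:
(-69 + 126)*l = (-69 + 126)*131 = 57*131 = 7467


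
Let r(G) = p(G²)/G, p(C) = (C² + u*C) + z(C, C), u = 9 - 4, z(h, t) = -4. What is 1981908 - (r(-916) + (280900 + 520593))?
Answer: 176275106638/229 ≈ 7.6976e+8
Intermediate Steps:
u = 5
p(C) = -4 + C² + 5*C (p(C) = (C² + 5*C) - 4 = -4 + C² + 5*C)
r(G) = (-4 + G⁴ + 5*G²)/G (r(G) = (-4 + (G²)² + 5*G²)/G = (-4 + G⁴ + 5*G²)/G)
1981908 - (r(-916) + (280900 + 520593)) = 1981908 - (((-916)³ - 4/(-916) + 5*(-916)) + (280900 + 520593)) = 1981908 - ((-768575296 - 4*(-1/916) - 4580) + 801493) = 1981908 - ((-768575296 + 1/229 - 4580) + 801493) = 1981908 - (-176004791603/229 + 801493) = 1981908 - 1*(-175821249706/229) = 1981908 + 175821249706/229 = 176275106638/229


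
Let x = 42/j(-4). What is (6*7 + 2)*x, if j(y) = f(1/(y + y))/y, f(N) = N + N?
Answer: 29568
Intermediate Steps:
f(N) = 2*N
j(y) = y⁻² (j(y) = (2/(y + y))/y = (2/((2*y)))/y = (2*(1/(2*y)))/y = 1/(y*y) = y⁻²)
x = 672 (x = 42/((-4)⁻²) = 42/(1/16) = 42*16 = 672)
(6*7 + 2)*x = (6*7 + 2)*672 = (42 + 2)*672 = 44*672 = 29568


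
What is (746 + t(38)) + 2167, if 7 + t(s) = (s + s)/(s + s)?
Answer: 2907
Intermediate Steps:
t(s) = -6 (t(s) = -7 + (s + s)/(s + s) = -7 + (2*s)/((2*s)) = -7 + (2*s)*(1/(2*s)) = -7 + 1 = -6)
(746 + t(38)) + 2167 = (746 - 6) + 2167 = 740 + 2167 = 2907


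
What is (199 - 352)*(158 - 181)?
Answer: 3519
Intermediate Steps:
(199 - 352)*(158 - 181) = -153*(-23) = 3519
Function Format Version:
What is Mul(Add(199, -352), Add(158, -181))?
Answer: 3519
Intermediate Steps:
Mul(Add(199, -352), Add(158, -181)) = Mul(-153, -23) = 3519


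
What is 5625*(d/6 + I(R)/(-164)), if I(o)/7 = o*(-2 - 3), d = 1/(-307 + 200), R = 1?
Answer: 20911875/17548 ≈ 1191.7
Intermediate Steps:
d = -1/107 (d = 1/(-107) = -1/107 ≈ -0.0093458)
I(o) = -35*o (I(o) = 7*(o*(-2 - 3)) = 7*(o*(-5)) = 7*(-5*o) = -35*o)
5625*(d/6 + I(R)/(-164)) = 5625*(-1/107/6 - 35*1/(-164)) = 5625*(-1/107*⅙ - 35*(-1/164)) = 5625*(-1/642 + 35/164) = 5625*(11153/52644) = 20911875/17548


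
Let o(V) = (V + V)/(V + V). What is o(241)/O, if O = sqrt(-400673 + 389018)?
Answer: -I*sqrt(1295)/3885 ≈ -0.0092628*I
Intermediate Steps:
O = 3*I*sqrt(1295) (O = sqrt(-11655) = 3*I*sqrt(1295) ≈ 107.96*I)
o(V) = 1 (o(V) = (2*V)/((2*V)) = (2*V)*(1/(2*V)) = 1)
o(241)/O = 1/(3*I*sqrt(1295)) = 1*(-I*sqrt(1295)/3885) = -I*sqrt(1295)/3885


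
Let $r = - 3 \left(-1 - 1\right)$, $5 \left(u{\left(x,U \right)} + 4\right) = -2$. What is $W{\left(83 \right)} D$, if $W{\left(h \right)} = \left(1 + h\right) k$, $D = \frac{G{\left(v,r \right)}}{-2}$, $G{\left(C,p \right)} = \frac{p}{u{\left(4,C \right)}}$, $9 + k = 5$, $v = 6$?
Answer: $- \frac{2520}{11} \approx -229.09$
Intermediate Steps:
$u{\left(x,U \right)} = - \frac{22}{5}$ ($u{\left(x,U \right)} = -4 + \frac{1}{5} \left(-2\right) = -4 - \frac{2}{5} = - \frac{22}{5}$)
$k = -4$ ($k = -9 + 5 = -4$)
$r = 6$ ($r = \left(-3\right) \left(-2\right) = 6$)
$G{\left(C,p \right)} = - \frac{5 p}{22}$ ($G{\left(C,p \right)} = \frac{p}{- \frac{22}{5}} = p \left(- \frac{5}{22}\right) = - \frac{5 p}{22}$)
$D = \frac{15}{22}$ ($D = \frac{\left(- \frac{5}{22}\right) 6}{-2} = \left(- \frac{15}{11}\right) \left(- \frac{1}{2}\right) = \frac{15}{22} \approx 0.68182$)
$W{\left(h \right)} = -4 - 4 h$ ($W{\left(h \right)} = \left(1 + h\right) \left(-4\right) = -4 - 4 h$)
$W{\left(83 \right)} D = \left(-4 - 332\right) \frac{15}{22} = \left(-336\right) \frac{15}{22} = - \frac{2520}{11}$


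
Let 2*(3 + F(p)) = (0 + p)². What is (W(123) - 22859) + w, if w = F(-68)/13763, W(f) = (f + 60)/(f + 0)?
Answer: -12898010885/564283 ≈ -22857.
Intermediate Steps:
F(p) = -3 + p²/2 (F(p) = -3 + (0 + p)²/2 = -3 + p²/2)
W(f) = (60 + f)/f
w = 2309/13763 (w = (-3 + (½)*(-68)²)/13763 = (-3 + (½)*4624)*(1/13763) = (-3 + 2312)*(1/13763) = 2309*(1/13763) = 2309/13763 ≈ 0.16777)
(W(123) - 22859) + w = ((60 + 123)/123 - 22859) + 2309/13763 = ((1/123)*183 - 22859) + 2309/13763 = (61/41 - 22859) + 2309/13763 = -937158/41 + 2309/13763 = -12898010885/564283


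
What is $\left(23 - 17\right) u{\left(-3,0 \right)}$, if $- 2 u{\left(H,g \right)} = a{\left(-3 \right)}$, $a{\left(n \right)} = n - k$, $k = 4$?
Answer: $21$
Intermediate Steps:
$a{\left(n \right)} = -4 + n$ ($a{\left(n \right)} = n - 4 = -4 + n$)
$u{\left(H,g \right)} = \frac{7}{2}$ ($u{\left(H,g \right)} = - \frac{-4 - 3}{2} = \left(- \frac{1}{2}\right) \left(-7\right) = \frac{7}{2}$)
$\left(23 - 17\right) u{\left(-3,0 \right)} = \left(23 - 17\right) \frac{7}{2} = 6 \cdot \frac{7}{2} = 21$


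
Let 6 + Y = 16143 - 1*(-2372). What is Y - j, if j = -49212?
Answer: 67721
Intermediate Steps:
Y = 18509 (Y = -6 + (16143 - 1*(-2372)) = -6 + (16143 + 2372) = -6 + 18515 = 18509)
Y - j = 18509 - 1*(-49212) = 18509 + 49212 = 67721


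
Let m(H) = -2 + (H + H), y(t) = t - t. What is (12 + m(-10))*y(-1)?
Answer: 0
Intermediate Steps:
y(t) = 0
m(H) = -2 + 2*H
(12 + m(-10))*y(-1) = (12 + (-2 + 2*(-10)))*0 = (12 + (-2 - 20))*0 = (12 - 22)*0 = -10*0 = 0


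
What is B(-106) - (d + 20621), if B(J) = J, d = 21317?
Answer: -42044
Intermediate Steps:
B(-106) - (d + 20621) = -106 - (21317 + 20621) = -106 - 1*41938 = -106 - 41938 = -42044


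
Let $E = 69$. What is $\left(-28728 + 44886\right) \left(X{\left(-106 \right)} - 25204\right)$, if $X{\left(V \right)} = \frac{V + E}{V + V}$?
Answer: $- \frac{43167801669}{106} \approx -4.0724 \cdot 10^{8}$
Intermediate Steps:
$X{\left(V \right)} = \frac{69 + V}{2 V}$ ($X{\left(V \right)} = \frac{V + 69}{V + V} = \frac{69 + V}{2 V}$)
$\left(-28728 + 44886\right) \left(X{\left(-106 \right)} - 25204\right) = \left(-28728 + 44886\right) \left(\frac{69 - 106}{2 \left(-106\right)} - 25204\right) = 16158 \left(\frac{1}{2} \left(- \frac{1}{106}\right) \left(-37\right) - 25204\right) = 16158 \left(\frac{37}{212} - 25204\right) = 16158 \left(- \frac{5343211}{212}\right) = - \frac{43167801669}{106}$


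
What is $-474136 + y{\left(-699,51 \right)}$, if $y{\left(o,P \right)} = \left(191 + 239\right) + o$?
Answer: $-474405$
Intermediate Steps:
$y{\left(o,P \right)} = 430 + o$
$-474136 + y{\left(-699,51 \right)} = -474136 + \left(430 - 699\right) = -474136 - 269 = -474405$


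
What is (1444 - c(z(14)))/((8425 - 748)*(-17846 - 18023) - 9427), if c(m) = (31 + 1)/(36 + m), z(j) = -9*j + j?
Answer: -6861/1308034765 ≈ -5.2453e-6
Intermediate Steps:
z(j) = -8*j
c(m) = 32/(36 + m)
(1444 - c(z(14)))/((8425 - 748)*(-17846 - 18023) - 9427) = (1444 - 32/(36 - 8*14))/((8425 - 748)*(-17846 - 18023) - 9427) = (1444 - 32/(36 - 112))/(7677*(-35869) - 9427) = (1444 - 32/(-76))/(-275366313 - 9427) = (1444 - 32*(-1)/76)/(-275375740) = (1444 - 1*(-8/19))*(-1/275375740) = (1444 + 8/19)*(-1/275375740) = (27444/19)*(-1/275375740) = -6861/1308034765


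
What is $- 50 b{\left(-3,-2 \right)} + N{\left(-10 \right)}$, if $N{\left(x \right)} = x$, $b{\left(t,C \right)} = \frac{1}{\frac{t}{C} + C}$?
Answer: $90$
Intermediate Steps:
$b{\left(t,C \right)} = \frac{1}{C + \frac{t}{C}}$
$- 50 b{\left(-3,-2 \right)} + N{\left(-10 \right)} = - 50 \left(- \frac{2}{-3 + \left(-2\right)^{2}}\right) - 10 = - 50 \left(- \frac{2}{-3 + 4}\right) - 10 = - 50 \left(- \frac{2}{1}\right) - 10 = - 50 \left(\left(-2\right) 1\right) - 10 = \left(-50\right) \left(-2\right) - 10 = 100 - 10 = 90$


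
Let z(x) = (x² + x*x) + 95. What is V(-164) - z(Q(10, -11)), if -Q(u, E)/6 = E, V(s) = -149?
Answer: -8956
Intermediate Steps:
Q(u, E) = -6*E
z(x) = 95 + 2*x² (z(x) = (x² + x²) + 95 = 2*x² + 95 = 95 + 2*x²)
V(-164) - z(Q(10, -11)) = -149 - (95 + 2*(-6*(-11))²) = -149 - (95 + 2*66²) = -149 - (95 + 2*4356) = -149 - (95 + 8712) = -149 - 1*8807 = -149 - 8807 = -8956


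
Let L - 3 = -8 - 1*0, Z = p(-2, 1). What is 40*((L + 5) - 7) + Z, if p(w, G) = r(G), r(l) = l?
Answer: -279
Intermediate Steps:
p(w, G) = G
Z = 1
L = -5 (L = 3 + (-8 - 1*0) = 3 + (-8 + 0) = 3 - 8 = -5)
40*((L + 5) - 7) + Z = 40*((-5 + 5) - 7) + 1 = 40*(0 - 7) + 1 = 40*(-7) + 1 = -280 + 1 = -279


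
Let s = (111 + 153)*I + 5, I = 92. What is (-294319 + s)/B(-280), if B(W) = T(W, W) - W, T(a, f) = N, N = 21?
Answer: -270026/301 ≈ -897.10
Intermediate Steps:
T(a, f) = 21
s = 24293 (s = (111 + 153)*92 + 5 = 264*92 + 5 = 24288 + 5 = 24293)
B(W) = 21 - W
(-294319 + s)/B(-280) = (-294319 + 24293)/(21 - 1*(-280)) = -270026/(21 + 280) = -270026/301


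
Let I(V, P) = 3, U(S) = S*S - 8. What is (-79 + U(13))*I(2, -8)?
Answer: 246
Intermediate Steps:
U(S) = -8 + S² (U(S) = S² - 8 = -8 + S²)
(-79 + U(13))*I(2, -8) = (-79 + (-8 + 13²))*3 = (-79 + (-8 + 169))*3 = (-79 + 161)*3 = 82*3 = 246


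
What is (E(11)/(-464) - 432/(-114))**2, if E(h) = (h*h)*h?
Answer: 65918161/77721856 ≈ 0.84813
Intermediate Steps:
E(h) = h**3 (E(h) = h**2*h = h**3)
(E(11)/(-464) - 432/(-114))**2 = (11**3/(-464) - 432/(-114))**2 = (1331*(-1/464) - 432*(-1/114))**2 = (-1331/464 + 72/19)**2 = (8119/8816)**2 = 65918161/77721856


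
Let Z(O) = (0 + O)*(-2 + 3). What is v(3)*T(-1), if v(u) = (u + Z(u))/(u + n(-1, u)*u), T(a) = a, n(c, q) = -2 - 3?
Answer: ½ ≈ 0.50000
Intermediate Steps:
n(c, q) = -5
Z(O) = O (Z(O) = O*1 = O)
v(u) = -½ (v(u) = (u + u)/(u - 5*u) = (2*u)/((-4*u)) = (2*u)*(-1/(4*u)) = -½)
v(3)*T(-1) = -½*(-1) = ½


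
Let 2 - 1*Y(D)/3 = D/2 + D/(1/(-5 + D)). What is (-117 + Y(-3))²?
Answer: 127449/4 ≈ 31862.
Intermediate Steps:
Y(D) = 6 - 3*D/2 - 3*D*(-5 + D) (Y(D) = 6 - 3*(D/2 + D/(1/(-5 + D))) = 6 - 3*(D*(½) + D*(-5 + D)) = 6 - 3*(D/2 + D*(-5 + D)) = 6 + (-3*D/2 - 3*D*(-5 + D)) = 6 - 3*D/2 - 3*D*(-5 + D))
(-117 + Y(-3))² = (-117 + (6 - 3*(-3)² + (27/2)*(-3)))² = (-117 + (6 - 3*9 - 81/2))² = (-117 + (6 - 27 - 81/2))² = (-117 - 123/2)² = (-357/2)² = 127449/4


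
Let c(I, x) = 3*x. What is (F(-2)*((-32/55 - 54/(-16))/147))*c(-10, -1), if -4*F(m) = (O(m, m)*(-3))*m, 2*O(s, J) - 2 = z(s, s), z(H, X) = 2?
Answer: 3687/21560 ≈ 0.17101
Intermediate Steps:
O(s, J) = 2 (O(s, J) = 1 + (½)*2 = 1 + 1 = 2)
F(m) = 3*m/2 (F(m) = -2*(-3)*m/4 = -(-3)*m/2 = 3*m/2)
(F(-2)*((-32/55 - 54/(-16))/147))*c(-10, -1) = (((3/2)*(-2))*((-32/55 - 54/(-16))/147))*(3*(-1)) = -3*(-32*1/55 - 54*(-1/16))/147*(-3) = -3*(-32/55 + 27/8)/147*(-3) = -3687/(440*147)*(-3) = -3*1229/64680*(-3) = -1229/21560*(-3) = 3687/21560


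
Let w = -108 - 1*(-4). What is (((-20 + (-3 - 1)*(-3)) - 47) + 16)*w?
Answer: 4056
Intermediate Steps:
w = -104 (w = -108 + 4 = -104)
(((-20 + (-3 - 1)*(-3)) - 47) + 16)*w = (((-20 + (-3 - 1)*(-3)) - 47) + 16)*(-104) = (((-20 - 4*(-3)) - 47) + 16)*(-104) = (((-20 + 12) - 47) + 16)*(-104) = ((-8 - 47) + 16)*(-104) = (-55 + 16)*(-104) = -39*(-104) = 4056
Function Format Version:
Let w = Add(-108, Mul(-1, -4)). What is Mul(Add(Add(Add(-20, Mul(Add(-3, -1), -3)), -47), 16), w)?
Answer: 4056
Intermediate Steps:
w = -104 (w = Add(-108, 4) = -104)
Mul(Add(Add(Add(-20, Mul(Add(-3, -1), -3)), -47), 16), w) = Mul(Add(Add(Add(-20, Mul(Add(-3, -1), -3)), -47), 16), -104) = Mul(Add(Add(Add(-20, Mul(-4, -3)), -47), 16), -104) = Mul(Add(Add(Add(-20, 12), -47), 16), -104) = Mul(Add(Add(-8, -47), 16), -104) = Mul(Add(-55, 16), -104) = Mul(-39, -104) = 4056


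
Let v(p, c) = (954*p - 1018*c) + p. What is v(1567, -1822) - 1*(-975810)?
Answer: 4327091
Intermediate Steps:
v(p, c) = -1018*c + 955*p (v(p, c) = (-1018*c + 954*p) + p = -1018*c + 955*p)
v(1567, -1822) - 1*(-975810) = (-1018*(-1822) + 955*1567) - 1*(-975810) = (1854796 + 1496485) + 975810 = 3351281 + 975810 = 4327091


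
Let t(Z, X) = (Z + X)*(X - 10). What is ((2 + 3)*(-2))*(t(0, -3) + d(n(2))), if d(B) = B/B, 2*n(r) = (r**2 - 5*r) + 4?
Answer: -400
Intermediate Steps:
n(r) = 2 + r**2/2 - 5*r/2 (n(r) = ((r**2 - 5*r) + 4)/2 = (4 + r**2 - 5*r)/2 = 2 + r**2/2 - 5*r/2)
d(B) = 1
t(Z, X) = (-10 + X)*(X + Z) (t(Z, X) = (X + Z)*(-10 + X) = (-10 + X)*(X + Z))
((2 + 3)*(-2))*(t(0, -3) + d(n(2))) = ((2 + 3)*(-2))*(((-3)**2 - 10*(-3) - 10*0 - 3*0) + 1) = (5*(-2))*((9 + 30 + 0 + 0) + 1) = -10*(39 + 1) = -10*40 = -400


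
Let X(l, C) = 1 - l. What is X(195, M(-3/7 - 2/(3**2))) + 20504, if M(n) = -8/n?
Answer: 20310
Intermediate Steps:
X(195, M(-3/7 - 2/(3**2))) + 20504 = (1 - 1*195) + 20504 = (1 - 195) + 20504 = -194 + 20504 = 20310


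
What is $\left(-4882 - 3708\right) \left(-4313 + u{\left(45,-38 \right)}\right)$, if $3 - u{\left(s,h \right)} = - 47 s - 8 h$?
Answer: $21466410$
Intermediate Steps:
$u{\left(s,h \right)} = 3 + 8 h + 47 s$ ($u{\left(s,h \right)} = 3 - \left(- 47 s - 8 h\right) = 3 + \left(8 h + 47 s\right) = 3 + 8 h + 47 s$)
$\left(-4882 - 3708\right) \left(-4313 + u{\left(45,-38 \right)}\right) = \left(-4882 - 3708\right) \left(-4313 + \left(3 + 8 \left(-38\right) + 47 \cdot 45\right)\right) = - 8590 \left(-4313 + \left(3 - 304 + 2115\right)\right) = - 8590 \left(-4313 + 1814\right) = \left(-8590\right) \left(-2499\right) = 21466410$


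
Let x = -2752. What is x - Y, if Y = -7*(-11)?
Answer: -2829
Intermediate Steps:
Y = 77
x - Y = -2752 - 1*77 = -2752 - 77 = -2829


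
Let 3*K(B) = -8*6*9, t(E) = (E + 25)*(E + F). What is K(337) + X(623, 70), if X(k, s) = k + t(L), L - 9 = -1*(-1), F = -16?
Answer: 269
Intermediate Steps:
L = 10 (L = 9 - 1*(-1) = 9 + 1 = 10)
t(E) = (-16 + E)*(25 + E) (t(E) = (E + 25)*(E - 16) = (25 + E)*(-16 + E) = (-16 + E)*(25 + E))
X(k, s) = -210 + k (X(k, s) = k + (-400 + 10**2 + 9*10) = k + (-400 + 100 + 90) = k - 210 = -210 + k)
K(B) = -144 (K(B) = (-8*6*9)/3 = (-48*9)/3 = (1/3)*(-432) = -144)
K(337) + X(623, 70) = -144 + (-210 + 623) = -144 + 413 = 269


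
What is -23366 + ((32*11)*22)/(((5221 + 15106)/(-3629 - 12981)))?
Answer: -603588522/20327 ≈ -29694.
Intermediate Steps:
-23366 + ((32*11)*22)/(((5221 + 15106)/(-3629 - 12981))) = -23366 + (352*22)/((20327/(-16610))) = -23366 + 7744/((20327*(-1/16610))) = -23366 + 7744/(-20327/16610) = -23366 + 7744*(-16610/20327) = -23366 - 128627840/20327 = -603588522/20327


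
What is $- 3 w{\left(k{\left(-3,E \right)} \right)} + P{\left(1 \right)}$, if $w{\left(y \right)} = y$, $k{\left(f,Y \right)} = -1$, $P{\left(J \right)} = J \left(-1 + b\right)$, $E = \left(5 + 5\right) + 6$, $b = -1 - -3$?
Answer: $4$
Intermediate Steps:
$b = 2$ ($b = -1 + 3 = 2$)
$E = 16$ ($E = 10 + 6 = 16$)
$P{\left(J \right)} = J$ ($P{\left(J \right)} = J \left(-1 + 2\right) = J 1 = J$)
$- 3 w{\left(k{\left(-3,E \right)} \right)} + P{\left(1 \right)} = \left(-3\right) \left(-1\right) + 1 = 3 + 1 = 4$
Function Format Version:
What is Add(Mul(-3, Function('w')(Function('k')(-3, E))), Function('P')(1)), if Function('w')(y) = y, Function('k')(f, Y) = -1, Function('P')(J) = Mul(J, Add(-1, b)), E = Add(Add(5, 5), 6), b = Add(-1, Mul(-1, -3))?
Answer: 4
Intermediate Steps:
b = 2 (b = Add(-1, 3) = 2)
E = 16 (E = Add(10, 6) = 16)
Function('P')(J) = J (Function('P')(J) = Mul(J, Add(-1, 2)) = Mul(J, 1) = J)
Add(Mul(-3, Function('w')(Function('k')(-3, E))), Function('P')(1)) = Add(Mul(-3, -1), 1) = Add(3, 1) = 4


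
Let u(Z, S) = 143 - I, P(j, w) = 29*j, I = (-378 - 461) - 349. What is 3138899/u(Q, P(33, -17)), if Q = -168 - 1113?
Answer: 3138899/1331 ≈ 2358.3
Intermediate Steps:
I = -1188 (I = -839 - 349 = -1188)
Q = -1281
u(Z, S) = 1331 (u(Z, S) = 143 - 1*(-1188) = 143 + 1188 = 1331)
3138899/u(Q, P(33, -17)) = 3138899/1331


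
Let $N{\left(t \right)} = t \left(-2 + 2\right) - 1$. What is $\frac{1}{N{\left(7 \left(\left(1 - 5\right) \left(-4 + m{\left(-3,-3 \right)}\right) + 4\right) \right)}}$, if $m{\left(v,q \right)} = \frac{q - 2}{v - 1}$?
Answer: $-1$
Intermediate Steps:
$m{\left(v,q \right)} = \frac{-2 + q}{-1 + v}$
$N{\left(t \right)} = -1$ ($N{\left(t \right)} = t 0 - 1 = 0 - 1 = -1$)
$\frac{1}{N{\left(7 \left(\left(1 - 5\right) \left(-4 + m{\left(-3,-3 \right)}\right) + 4\right) \right)}} = \frac{1}{-1} = -1$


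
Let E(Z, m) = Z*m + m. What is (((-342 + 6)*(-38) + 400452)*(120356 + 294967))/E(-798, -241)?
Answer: 171619770060/192077 ≈ 8.9350e+5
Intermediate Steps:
E(Z, m) = m + Z*m
(((-342 + 6)*(-38) + 400452)*(120356 + 294967))/E(-798, -241) = (((-342 + 6)*(-38) + 400452)*(120356 + 294967))/((-241*(1 - 798))) = ((-336*(-38) + 400452)*415323)/((-241*(-797))) = ((12768 + 400452)*415323)/192077 = (413220*415323)*(1/192077) = 171619770060*(1/192077) = 171619770060/192077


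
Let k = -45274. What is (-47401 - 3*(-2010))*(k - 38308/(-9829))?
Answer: 18408433457898/9829 ≈ 1.8729e+9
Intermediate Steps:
(-47401 - 3*(-2010))*(k - 38308/(-9829)) = (-47401 - 3*(-2010))*(-45274 - 38308/(-9829)) = (-47401 + 6030)*(-45274 - 38308*(-1/9829)) = -41371*(-45274 + 38308/9829) = -41371*(-444959838/9829) = 18408433457898/9829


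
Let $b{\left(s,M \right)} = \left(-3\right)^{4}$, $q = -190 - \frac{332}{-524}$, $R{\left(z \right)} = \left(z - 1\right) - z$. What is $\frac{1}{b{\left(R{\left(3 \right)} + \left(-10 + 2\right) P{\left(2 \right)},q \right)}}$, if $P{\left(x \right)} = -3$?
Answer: $\frac{1}{81} \approx 0.012346$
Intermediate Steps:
$R{\left(z \right)} = -1$ ($R{\left(z \right)} = \left(z - 1\right) - z = \left(-1 + z\right) - z = -1$)
$q = - \frac{24807}{131}$ ($q = -190 - 332 \left(- \frac{1}{524}\right) = -190 - - \frac{83}{131} = -190 + \frac{83}{131} = - \frac{24807}{131} \approx -189.37$)
$b{\left(s,M \right)} = 81$
$\frac{1}{b{\left(R{\left(3 \right)} + \left(-10 + 2\right) P{\left(2 \right)},q \right)}} = \frac{1}{81}$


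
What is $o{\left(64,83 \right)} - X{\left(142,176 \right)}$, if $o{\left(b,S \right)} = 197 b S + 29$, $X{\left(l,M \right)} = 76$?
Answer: $1046417$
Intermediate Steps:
$o{\left(b,S \right)} = 29 + 197 S b$ ($o{\left(b,S \right)} = 197 S b + 29 = 29 + 197 S b$)
$o{\left(64,83 \right)} - X{\left(142,176 \right)} = \left(29 + 197 \cdot 83 \cdot 64\right) - 76 = \left(29 + 1046464\right) - 76 = 1046493 - 76 = 1046417$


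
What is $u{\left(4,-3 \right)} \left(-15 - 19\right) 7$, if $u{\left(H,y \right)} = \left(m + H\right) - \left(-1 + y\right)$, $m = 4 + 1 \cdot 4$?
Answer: $-3808$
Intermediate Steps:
$m = 8$ ($m = 4 + 4 = 8$)
$u{\left(H,y \right)} = 9 + H - y$ ($u{\left(H,y \right)} = \left(8 + H\right) - \left(-1 + y\right) = 9 + H - y$)
$u{\left(4,-3 \right)} \left(-15 - 19\right) 7 = \left(9 + 4 - -3\right) \left(-15 - 19\right) 7 = \left(9 + 4 + 3\right) \left(-34\right) 7 = 16 \left(-34\right) 7 = \left(-544\right) 7 = -3808$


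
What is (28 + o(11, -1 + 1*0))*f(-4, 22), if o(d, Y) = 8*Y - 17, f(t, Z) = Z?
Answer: 66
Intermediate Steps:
o(d, Y) = -17 + 8*Y
(28 + o(11, -1 + 1*0))*f(-4, 22) = (28 + (-17 + 8*(-1 + 1*0)))*22 = (28 + (-17 + 8*(-1 + 0)))*22 = (28 + (-17 + 8*(-1)))*22 = (28 + (-17 - 8))*22 = (28 - 25)*22 = 3*22 = 66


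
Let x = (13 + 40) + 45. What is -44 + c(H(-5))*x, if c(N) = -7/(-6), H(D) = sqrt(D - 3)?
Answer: 211/3 ≈ 70.333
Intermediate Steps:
H(D) = sqrt(-3 + D)
x = 98 (x = 53 + 45 = 98)
c(N) = 7/6 (c(N) = -7*(-1/6) = 7/6)
-44 + c(H(-5))*x = -44 + (7/6)*98 = -44 + 343/3 = 211/3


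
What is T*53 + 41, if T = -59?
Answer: -3086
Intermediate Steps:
T*53 + 41 = -59*53 + 41 = -3127 + 41 = -3086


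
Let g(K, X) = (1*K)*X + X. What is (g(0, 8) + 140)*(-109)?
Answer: -16132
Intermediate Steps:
g(K, X) = X + K*X (g(K, X) = K*X + X = X + K*X)
(g(0, 8) + 140)*(-109) = (8*(1 + 0) + 140)*(-109) = (8*1 + 140)*(-109) = (8 + 140)*(-109) = 148*(-109) = -16132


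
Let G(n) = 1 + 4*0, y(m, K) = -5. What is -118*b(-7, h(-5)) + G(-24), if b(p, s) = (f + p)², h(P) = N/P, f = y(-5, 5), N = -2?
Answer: -16991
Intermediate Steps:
f = -5
h(P) = -2/P
G(n) = 1 (G(n) = 1 + 0 = 1)
b(p, s) = (-5 + p)²
-118*b(-7, h(-5)) + G(-24) = -118*(-5 - 7)² + 1 = -118*(-12)² + 1 = -118*144 + 1 = -16992 + 1 = -16991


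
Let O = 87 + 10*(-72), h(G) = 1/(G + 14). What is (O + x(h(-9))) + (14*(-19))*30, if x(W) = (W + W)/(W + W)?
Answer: -8612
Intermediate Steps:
h(G) = 1/(14 + G)
x(W) = 1 (x(W) = (2*W)/((2*W)) = (2*W)*(1/(2*W)) = 1)
O = -633 (O = 87 - 720 = -633)
(O + x(h(-9))) + (14*(-19))*30 = (-633 + 1) + (14*(-19))*30 = -632 - 266*30 = -632 - 7980 = -8612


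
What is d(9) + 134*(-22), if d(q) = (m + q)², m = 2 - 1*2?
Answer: -2867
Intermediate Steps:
m = 0 (m = 2 - 2 = 0)
d(q) = q² (d(q) = (0 + q)² = q²)
d(9) + 134*(-22) = 9² + 134*(-22) = 81 - 2948 = -2867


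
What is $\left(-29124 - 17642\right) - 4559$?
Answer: $-51325$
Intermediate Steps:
$\left(-29124 - 17642\right) - 4559 = -46766 - 4559 = -51325$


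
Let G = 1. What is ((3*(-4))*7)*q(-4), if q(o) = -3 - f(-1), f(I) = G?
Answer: 336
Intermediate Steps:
f(I) = 1
q(o) = -4 (q(o) = -3 - 1*1 = -3 - 1 = -4)
((3*(-4))*7)*q(-4) = ((3*(-4))*7)*(-4) = -12*7*(-4) = -84*(-4) = 336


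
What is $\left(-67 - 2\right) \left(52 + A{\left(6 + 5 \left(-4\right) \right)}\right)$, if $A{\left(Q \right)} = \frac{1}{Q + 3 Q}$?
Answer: $- \frac{200859}{56} \approx -3586.8$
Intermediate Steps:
$A{\left(Q \right)} = \frac{1}{4 Q}$
$\left(-67 - 2\right) \left(52 + A{\left(6 + 5 \left(-4\right) \right)}\right) = \left(-67 - 2\right) \left(52 + \frac{1}{4 \left(6 + 5 \left(-4\right)\right)}\right) = \left(-67 - 2\right) \left(52 + \frac{1}{4 \left(6 - 20\right)}\right) = - 69 \left(52 + \frac{1}{4 \left(-14\right)}\right) = - 69 \left(52 + \frac{1}{4} \left(- \frac{1}{14}\right)\right) = - 69 \left(52 - \frac{1}{56}\right) = \left(-69\right) \frac{2911}{56} = - \frac{200859}{56}$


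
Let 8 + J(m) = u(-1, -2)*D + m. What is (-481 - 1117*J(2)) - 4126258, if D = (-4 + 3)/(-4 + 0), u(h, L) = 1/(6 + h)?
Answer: -82401857/20 ≈ -4.1201e+6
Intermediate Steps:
D = ¼ (D = -1/(-4) = -1*(-¼) = ¼ ≈ 0.25000)
J(m) = -159/20 + m (J(m) = -8 + ((¼)/(6 - 1) + m) = -8 + ((¼)/5 + m) = -8 + ((⅕)*(¼) + m) = -8 + (1/20 + m) = -159/20 + m)
(-481 - 1117*J(2)) - 4126258 = (-481 - 1117*(-159/20 + 2)) - 4126258 = (-481 - 1117*(-119/20)) - 4126258 = (-481 + 132923/20) - 4126258 = 123303/20 - 4126258 = -82401857/20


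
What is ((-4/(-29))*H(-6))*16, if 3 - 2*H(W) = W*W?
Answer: -1056/29 ≈ -36.414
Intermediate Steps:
H(W) = 3/2 - W**2/2 (H(W) = 3/2 - W*W/2 = 3/2 - W**2/2)
((-4/(-29))*H(-6))*16 = ((-4/(-29))*(3/2 - 1/2*(-6)**2))*16 = ((-4*(-1/29))*(3/2 - 1/2*36))*16 = (4*(3/2 - 18)/29)*16 = ((4/29)*(-33/2))*16 = -66/29*16 = -1056/29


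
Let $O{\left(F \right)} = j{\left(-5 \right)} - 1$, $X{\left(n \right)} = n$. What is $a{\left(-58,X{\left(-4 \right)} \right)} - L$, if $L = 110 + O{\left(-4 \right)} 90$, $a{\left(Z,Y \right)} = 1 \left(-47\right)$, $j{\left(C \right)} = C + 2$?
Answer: $203$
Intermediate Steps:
$j{\left(C \right)} = 2 + C$
$a{\left(Z,Y \right)} = -47$
$O{\left(F \right)} = -4$ ($O{\left(F \right)} = \left(2 - 5\right) - 1 = -3 - 1 = -4$)
$L = -250$ ($L = 110 - 360 = -250$)
$a{\left(-58,X{\left(-4 \right)} \right)} - L = -47 - -250 = -47 + 250 = 203$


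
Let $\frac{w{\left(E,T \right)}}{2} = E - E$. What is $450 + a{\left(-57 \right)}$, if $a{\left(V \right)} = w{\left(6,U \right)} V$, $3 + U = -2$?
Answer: $450$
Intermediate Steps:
$U = -5$ ($U = -3 - 2 = -5$)
$w{\left(E,T \right)} = 0$ ($w{\left(E,T \right)} = 2 \left(E - E\right) = 2 \cdot 0 = 0$)
$a{\left(V \right)} = 0$ ($a{\left(V \right)} = 0 V = 0$)
$450 + a{\left(-57 \right)} = 450 + 0 = 450$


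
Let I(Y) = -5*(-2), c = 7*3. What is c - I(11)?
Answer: 11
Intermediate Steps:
c = 21
I(Y) = 10
c - I(11) = 21 - 1*10 = 21 - 10 = 11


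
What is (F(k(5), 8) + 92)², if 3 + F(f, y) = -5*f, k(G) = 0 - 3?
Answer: 10816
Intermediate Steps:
k(G) = -3
F(f, y) = -3 - 5*f
(F(k(5), 8) + 92)² = ((-3 - 5*(-3)) + 92)² = ((-3 + 15) + 92)² = (12 + 92)² = 104² = 10816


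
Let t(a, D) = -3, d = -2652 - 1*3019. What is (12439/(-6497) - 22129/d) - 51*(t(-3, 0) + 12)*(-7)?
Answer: 118454567275/36844487 ≈ 3215.0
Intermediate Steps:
d = -5671 (d = -2652 - 3019 = -5671)
(12439/(-6497) - 22129/d) - 51*(t(-3, 0) + 12)*(-7) = (12439/(-6497) - 22129/(-5671)) - 51*(-3 + 12)*(-7) = (12439*(-1/6497) - 22129*(-1/5671)) - 459*(-7) = (-12439/6497 + 22129/5671) - 51*(-63) = 73230544/36844487 + 3213 = 118454567275/36844487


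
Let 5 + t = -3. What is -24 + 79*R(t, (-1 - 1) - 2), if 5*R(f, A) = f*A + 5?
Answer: 2803/5 ≈ 560.60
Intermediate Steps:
t = -8 (t = -5 - 3 = -8)
R(f, A) = 1 + A*f/5 (R(f, A) = (f*A + 5)/5 = (A*f + 5)/5 = (5 + A*f)/5 = 1 + A*f/5)
-24 + 79*R(t, (-1 - 1) - 2) = -24 + 79*(1 + (⅕)*((-1 - 1) - 2)*(-8)) = -24 + 79*(1 + (⅕)*(-2 - 2)*(-8)) = -24 + 79*(1 + (⅕)*(-4)*(-8)) = -24 + 79*(1 + 32/5) = -24 + 79*(37/5) = -24 + 2923/5 = 2803/5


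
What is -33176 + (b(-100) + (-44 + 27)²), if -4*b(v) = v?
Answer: -32862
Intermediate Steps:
b(v) = -v/4
-33176 + (b(-100) + (-44 + 27)²) = -33176 + (-¼*(-100) + (-44 + 27)²) = -33176 + (25 + (-17)²) = -33176 + (25 + 289) = -33176 + 314 = -32862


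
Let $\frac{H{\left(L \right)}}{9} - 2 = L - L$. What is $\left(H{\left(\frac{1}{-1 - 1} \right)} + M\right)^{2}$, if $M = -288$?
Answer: $72900$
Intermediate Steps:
$H{\left(L \right)} = 18$ ($H{\left(L \right)} = 18 + 9 \left(L - L\right) = 18 + 9 \cdot 0 = 18 + 0 = 18$)
$\left(H{\left(\frac{1}{-1 - 1} \right)} + M\right)^{2} = \left(18 - 288\right)^{2} = \left(-270\right)^{2} = 72900$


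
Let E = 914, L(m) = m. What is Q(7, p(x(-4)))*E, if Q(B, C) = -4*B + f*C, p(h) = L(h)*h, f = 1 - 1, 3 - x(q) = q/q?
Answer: -25592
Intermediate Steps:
x(q) = 2 (x(q) = 3 - q/q = 3 - 1*1 = 3 - 1 = 2)
f = 0
p(h) = h² (p(h) = h*h = h²)
Q(B, C) = -4*B (Q(B, C) = -4*B + 0*C = -4*B + 0 = -4*B)
Q(7, p(x(-4)))*E = -4*7*914 = -28*914 = -25592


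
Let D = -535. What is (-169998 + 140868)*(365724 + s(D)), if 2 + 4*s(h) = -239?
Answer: -21303570075/2 ≈ -1.0652e+10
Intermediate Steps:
s(h) = -241/4 (s(h) = -½ + (¼)*(-239) = -½ - 239/4 = -241/4)
(-169998 + 140868)*(365724 + s(D)) = (-169998 + 140868)*(365724 - 241/4) = -29130*1462655/4 = -21303570075/2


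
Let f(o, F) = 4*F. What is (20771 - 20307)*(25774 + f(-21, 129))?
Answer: 12198560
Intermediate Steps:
(20771 - 20307)*(25774 + f(-21, 129)) = (20771 - 20307)*(25774 + 4*129) = 464*(25774 + 516) = 464*26290 = 12198560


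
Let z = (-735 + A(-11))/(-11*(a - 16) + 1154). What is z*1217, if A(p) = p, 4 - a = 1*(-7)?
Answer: -907882/1209 ≈ -750.94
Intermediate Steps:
a = 11 (a = 4 - (-7) = 4 - 1*(-7) = 4 + 7 = 11)
z = -746/1209 (z = (-735 - 11)/(-11*(11 - 16) + 1154) = -746/(-11*(-5) + 1154) = -746/(55 + 1154) = -746/1209 ≈ -0.61704)
z*1217 = -746/1209*1217 = -907882/1209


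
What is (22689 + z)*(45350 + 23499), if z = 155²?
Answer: 3216212186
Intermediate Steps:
z = 24025
(22689 + z)*(45350 + 23499) = (22689 + 24025)*(45350 + 23499) = 46714*68849 = 3216212186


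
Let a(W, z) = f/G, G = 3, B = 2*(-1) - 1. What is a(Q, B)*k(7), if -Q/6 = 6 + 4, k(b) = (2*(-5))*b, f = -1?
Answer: 70/3 ≈ 23.333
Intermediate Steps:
k(b) = -10*b
B = -3 (B = -2 - 1 = -3)
Q = -60 (Q = -6*(6 + 4) = -6*10 = -60)
a(W, z) = -⅓ (a(W, z) = -1/3 = -1*⅓ = -⅓)
a(Q, B)*k(7) = -(-10)*7/3 = -⅓*(-70) = 70/3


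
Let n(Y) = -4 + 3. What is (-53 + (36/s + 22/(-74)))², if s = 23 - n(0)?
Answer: 14691889/5476 ≈ 2683.0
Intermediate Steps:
n(Y) = -1
s = 24 (s = 23 - 1*(-1) = 23 + 1 = 24)
(-53 + (36/s + 22/(-74)))² = (-53 + (36/24 + 22/(-74)))² = (-53 + (36*(1/24) + 22*(-1/74)))² = (-53 + (3/2 - 11/37))² = (-53 + 89/74)² = (-3833/74)² = 14691889/5476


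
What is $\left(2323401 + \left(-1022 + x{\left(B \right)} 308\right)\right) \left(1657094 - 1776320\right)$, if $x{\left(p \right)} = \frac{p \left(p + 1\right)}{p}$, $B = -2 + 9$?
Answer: $-277181731518$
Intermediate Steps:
$B = 7$
$x{\left(p \right)} = 1 + p$ ($x{\left(p \right)} = \frac{p \left(1 + p\right)}{p} = 1 + p$)
$\left(2323401 + \left(-1022 + x{\left(B \right)} 308\right)\right) \left(1657094 - 1776320\right) = \left(2323401 - \left(1022 - \left(1 + 7\right) 308\right)\right) \left(1657094 - 1776320\right) = \left(2323401 + \left(-1022 + 8 \cdot 308\right)\right) \left(-119226\right) = \left(2323401 + \left(-1022 + 2464\right)\right) \left(-119226\right) = \left(2323401 + 1442\right) \left(-119226\right) = 2324843 \left(-119226\right) = -277181731518$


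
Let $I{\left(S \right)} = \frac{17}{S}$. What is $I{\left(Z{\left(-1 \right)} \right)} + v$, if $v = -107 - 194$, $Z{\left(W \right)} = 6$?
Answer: $- \frac{1789}{6} \approx -298.17$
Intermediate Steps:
$v = -301$
$I{\left(Z{\left(-1 \right)} \right)} + v = \frac{17}{6} - 301 = - \frac{1789}{6}$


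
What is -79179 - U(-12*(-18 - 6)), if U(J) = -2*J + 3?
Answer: -78606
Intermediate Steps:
U(J) = 3 - 2*J
-79179 - U(-12*(-18 - 6)) = -79179 - (3 - (-24)*(-18 - 6)) = -79179 - (3 - (-24)*(-24)) = -79179 - (3 - 2*288) = -79179 - (3 - 576) = -79179 - 1*(-573) = -79179 + 573 = -78606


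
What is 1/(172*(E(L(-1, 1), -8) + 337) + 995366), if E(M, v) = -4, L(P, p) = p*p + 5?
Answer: 1/1052642 ≈ 9.4999e-7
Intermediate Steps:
L(P, p) = 5 + p**2 (L(P, p) = p**2 + 5 = 5 + p**2)
1/(172*(E(L(-1, 1), -8) + 337) + 995366) = 1/(172*(-4 + 337) + 995366) = 1/(172*333 + 995366) = 1/(57276 + 995366) = 1/1052642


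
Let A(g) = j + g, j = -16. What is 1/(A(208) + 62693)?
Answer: 1/62885 ≈ 1.5902e-5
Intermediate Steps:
A(g) = -16 + g
1/(A(208) + 62693) = 1/((-16 + 208) + 62693) = 1/(192 + 62693) = 1/62885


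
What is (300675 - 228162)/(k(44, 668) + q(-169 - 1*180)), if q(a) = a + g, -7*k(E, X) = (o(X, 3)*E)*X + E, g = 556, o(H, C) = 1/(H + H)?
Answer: 169197/461 ≈ 367.02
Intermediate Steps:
o(H, C) = 1/(2*H)
k(E, X) = -3*E/14 (k(E, X) = -(((1/(2*X))*E)*X + E)/7 = -((E/(2*X))*X + E)/7 = -(E/2 + E)/7 = -3*E/14)
q(a) = 556 + a (q(a) = a + 556 = 556 + a)
(300675 - 228162)/(k(44, 668) + q(-169 - 1*180)) = (300675 - 228162)/(-3/14*44 + (556 + (-169 - 1*180))) = 72513/(-66/7 + (556 + (-169 - 180))) = 72513/(-66/7 + (556 - 349)) = 72513/(-66/7 + 207) = 72513/(1383/7) = 72513*(7/1383) = 169197/461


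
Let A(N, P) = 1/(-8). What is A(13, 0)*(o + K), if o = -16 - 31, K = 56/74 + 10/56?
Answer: 47723/8288 ≈ 5.7581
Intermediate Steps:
A(N, P) = -⅛
K = 969/1036 (K = 56*(1/74) + 10*(1/56) = 28/37 + 5/28 = 969/1036 ≈ 0.93533)
o = -47
A(13, 0)*(o + K) = -(-47 + 969/1036)/8 = -⅛*(-47723/1036) = 47723/8288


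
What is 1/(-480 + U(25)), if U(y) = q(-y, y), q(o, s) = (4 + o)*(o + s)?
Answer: -1/480 ≈ -0.0020833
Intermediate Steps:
U(y) = 0 (U(y) = (-y)² + 4*(-y) + 4*y + (-y)*y = y² - 4*y + 4*y - y² = 0)
1/(-480 + U(25)) = 1/(-480 + 0) = 1/(-480) = -1/480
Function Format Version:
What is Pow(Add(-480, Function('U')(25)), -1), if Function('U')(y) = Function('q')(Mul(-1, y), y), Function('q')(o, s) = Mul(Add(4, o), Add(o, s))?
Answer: Rational(-1, 480) ≈ -0.0020833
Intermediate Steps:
Function('U')(y) = 0 (Function('U')(y) = Add(Pow(Mul(-1, y), 2), Mul(4, Mul(-1, y)), Mul(4, y), Mul(Mul(-1, y), y)) = Add(Pow(y, 2), Mul(-4, y), Mul(4, y), Mul(-1, Pow(y, 2))) = 0)
Pow(Add(-480, Function('U')(25)), -1) = Pow(Add(-480, 0), -1) = Pow(-480, -1) = Rational(-1, 480)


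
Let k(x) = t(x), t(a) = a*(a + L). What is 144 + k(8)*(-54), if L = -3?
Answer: -2016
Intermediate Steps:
t(a) = a*(-3 + a) (t(a) = a*(a - 3) = a*(-3 + a))
k(x) = x*(-3 + x)
144 + k(8)*(-54) = 144 + (8*(-3 + 8))*(-54) = 144 + (8*5)*(-54) = 144 + 40*(-54) = 144 - 2160 = -2016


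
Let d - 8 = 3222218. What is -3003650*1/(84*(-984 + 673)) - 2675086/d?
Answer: 343162684937/3006336858 ≈ 114.15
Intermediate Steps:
d = 3222226 (d = 8 + 3222218 = 3222226)
-3003650*1/(84*(-984 + 673)) - 2675086/d = -3003650*1/(84*(-984 + 673)) - 2675086/3222226 = -3003650/(84*(-311)) - 2675086*1/3222226 = -3003650/(-26124) - 1337543/1611113 = -3003650*(-1/26124) - 1337543/1611113 = 1501825/13062 - 1337543/1611113 = 343162684937/3006336858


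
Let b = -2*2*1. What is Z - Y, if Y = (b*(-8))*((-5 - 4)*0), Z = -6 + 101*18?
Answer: 1812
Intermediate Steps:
b = -4 (b = -4*1 = -4)
Z = 1812 (Z = -6 + 1818 = 1812)
Y = 0 (Y = (-4*(-8))*((-5 - 4)*0) = 32*(-9*0) = 32*0 = 0)
Z - Y = 1812 - 1*0 = 1812 + 0 = 1812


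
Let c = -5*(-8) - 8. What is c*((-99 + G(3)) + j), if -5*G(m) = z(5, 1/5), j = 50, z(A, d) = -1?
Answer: -7808/5 ≈ -1561.6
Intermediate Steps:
G(m) = 1/5 (G(m) = -1/5*(-1) = 1/5)
c = 32 (c = 40 - 8 = 32)
c*((-99 + G(3)) + j) = 32*((-99 + 1/5) + 50) = 32*(-494/5 + 50) = 32*(-244/5) = -7808/5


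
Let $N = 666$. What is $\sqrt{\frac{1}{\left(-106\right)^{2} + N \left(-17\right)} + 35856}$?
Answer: $\frac{\sqrt{265190890}}{86} \approx 189.36$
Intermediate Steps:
$\sqrt{\frac{1}{\left(-106\right)^{2} + N \left(-17\right)} + 35856} = \sqrt{\frac{1}{\left(-106\right)^{2} + 666 \left(-17\right)} + 35856} = \sqrt{\frac{1}{11236 - 11322} + 35856} = \sqrt{\frac{1}{-86} + 35856} = \sqrt{- \frac{1}{86} + 35856} = \sqrt{\frac{3083615}{86}} = \frac{\sqrt{265190890}}{86}$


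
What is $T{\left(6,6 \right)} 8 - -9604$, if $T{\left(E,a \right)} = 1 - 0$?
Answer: $9612$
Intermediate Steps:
$T{\left(E,a \right)} = 1$ ($T{\left(E,a \right)} = 1 + 0 = 1$)
$T{\left(6,6 \right)} 8 - -9604 = 1 \cdot 8 - -9604 = 8 + 9604 = 9612$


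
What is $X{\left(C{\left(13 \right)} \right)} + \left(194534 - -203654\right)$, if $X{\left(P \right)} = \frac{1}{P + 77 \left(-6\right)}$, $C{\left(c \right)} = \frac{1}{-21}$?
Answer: $\frac{3863618143}{9703} \approx 3.9819 \cdot 10^{5}$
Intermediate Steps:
$C{\left(c \right)} = - \frac{1}{21}$
$X{\left(P \right)} = \frac{1}{-462 + P}$ ($X{\left(P \right)} = \frac{1}{P - 462} = \frac{1}{-462 + P}$)
$X{\left(C{\left(13 \right)} \right)} + \left(194534 - -203654\right) = \frac{1}{-462 - \frac{1}{21}} + \left(194534 - -203654\right) = \frac{1}{- \frac{9703}{21}} + \left(194534 + 203654\right) = - \frac{21}{9703} + 398188 = \frac{3863618143}{9703}$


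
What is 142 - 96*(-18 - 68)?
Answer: 8398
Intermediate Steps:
142 - 96*(-18 - 68) = 142 - 96*(-86) = 142 + 8256 = 8398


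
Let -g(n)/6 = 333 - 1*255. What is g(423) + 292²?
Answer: 84796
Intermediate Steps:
g(n) = -468 (g(n) = -6*(333 - 1*255) = -6*(333 - 255) = -6*78 = -468)
g(423) + 292² = -468 + 292² = -468 + 85264 = 84796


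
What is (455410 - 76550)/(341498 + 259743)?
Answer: 378860/601241 ≈ 0.63013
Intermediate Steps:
(455410 - 76550)/(341498 + 259743) = 378860/601241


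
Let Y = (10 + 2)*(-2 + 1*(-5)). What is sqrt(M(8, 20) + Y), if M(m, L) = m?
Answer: 2*I*sqrt(19) ≈ 8.7178*I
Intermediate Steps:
Y = -84 (Y = 12*(-2 - 5) = 12*(-7) = -84)
sqrt(M(8, 20) + Y) = sqrt(8 - 84) = sqrt(-76) = 2*I*sqrt(19)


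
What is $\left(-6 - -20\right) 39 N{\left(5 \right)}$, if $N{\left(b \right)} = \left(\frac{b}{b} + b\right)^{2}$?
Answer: $19656$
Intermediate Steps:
$N{\left(b \right)} = \left(1 + b\right)^{2}$
$\left(-6 - -20\right) 39 N{\left(5 \right)} = \left(-6 - -20\right) 39 \left(1 + 5\right)^{2} = \left(-6 + 20\right) 39 \cdot 6^{2} = 14 \cdot 39 \cdot 36 = 546 \cdot 36 = 19656$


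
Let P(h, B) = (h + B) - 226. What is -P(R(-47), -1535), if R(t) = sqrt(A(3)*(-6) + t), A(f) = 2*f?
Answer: 1761 - I*sqrt(83) ≈ 1761.0 - 9.1104*I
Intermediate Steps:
R(t) = sqrt(-36 + t) (R(t) = sqrt((2*3)*(-6) + t) = sqrt(6*(-6) + t) = sqrt(-36 + t))
P(h, B) = -226 + B + h (P(h, B) = (B + h) - 226 = -226 + B + h)
-P(R(-47), -1535) = -(-226 - 1535 + sqrt(-36 - 47)) = -(-226 - 1535 + sqrt(-83)) = -(-226 - 1535 + I*sqrt(83)) = -(-1761 + I*sqrt(83)) = 1761 - I*sqrt(83)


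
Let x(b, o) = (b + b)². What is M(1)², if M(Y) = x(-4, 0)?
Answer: 4096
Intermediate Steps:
x(b, o) = 4*b² (x(b, o) = (2*b)² = 4*b²)
M(Y) = 64 (M(Y) = 4*(-4)² = 4*16 = 64)
M(1)² = 64² = 4096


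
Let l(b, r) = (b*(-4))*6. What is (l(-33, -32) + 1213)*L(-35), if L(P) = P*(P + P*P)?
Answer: -83508250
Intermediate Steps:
l(b, r) = -24*b (l(b, r) = -4*b*6 = -24*b)
L(P) = P*(P + P²)
(l(-33, -32) + 1213)*L(-35) = (-24*(-33) + 1213)*((-35)²*(1 - 35)) = (792 + 1213)*(1225*(-34)) = 2005*(-41650) = -83508250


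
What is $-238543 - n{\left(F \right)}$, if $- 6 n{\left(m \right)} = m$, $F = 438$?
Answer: $-238470$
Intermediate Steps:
$n{\left(m \right)} = - \frac{m}{6}$
$-238543 - n{\left(F \right)} = -238543 - \left(- \frac{1}{6}\right) 438 = -238543 - -73 = -238543 + 73 = -238470$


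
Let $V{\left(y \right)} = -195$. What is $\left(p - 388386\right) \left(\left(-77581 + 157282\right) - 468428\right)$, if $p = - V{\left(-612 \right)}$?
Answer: $150900322857$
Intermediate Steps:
$p = 195$ ($p = \left(-1\right) \left(-195\right) = 195$)
$\left(p - 388386\right) \left(\left(-77581 + 157282\right) - 468428\right) = \left(195 - 388386\right) \left(\left(-77581 + 157282\right) - 468428\right) = - 388191 \left(79701 - 468428\right) = \left(-388191\right) \left(-388727\right) = 150900322857$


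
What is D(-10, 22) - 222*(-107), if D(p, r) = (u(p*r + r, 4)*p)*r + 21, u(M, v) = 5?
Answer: 22675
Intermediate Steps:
D(p, r) = 21 + 5*p*r (D(p, r) = (5*p)*r + 21 = 5*p*r + 21 = 21 + 5*p*r)
D(-10, 22) - 222*(-107) = (21 + 5*(-10)*22) - 222*(-107) = (21 - 1100) + 23754 = -1079 + 23754 = 22675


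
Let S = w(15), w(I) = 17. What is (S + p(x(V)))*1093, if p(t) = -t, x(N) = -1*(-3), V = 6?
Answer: 15302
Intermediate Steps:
x(N) = 3
S = 17
(S + p(x(V)))*1093 = (17 - 1*3)*1093 = (17 - 3)*1093 = 14*1093 = 15302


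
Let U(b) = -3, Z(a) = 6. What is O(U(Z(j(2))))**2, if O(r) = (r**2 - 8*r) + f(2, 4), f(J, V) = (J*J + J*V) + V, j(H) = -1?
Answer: 2401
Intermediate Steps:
f(J, V) = V + J**2 + J*V (f(J, V) = (J**2 + J*V) + V = V + J**2 + J*V)
O(r) = 16 + r**2 - 8*r (O(r) = (r**2 - 8*r) + (4 + 2**2 + 2*4) = (r**2 - 8*r) + (4 + 4 + 8) = (r**2 - 8*r) + 16 = 16 + r**2 - 8*r)
O(U(Z(j(2))))**2 = (16 + (-3)**2 - 8*(-3))**2 = (16 + 9 + 24)**2 = 49**2 = 2401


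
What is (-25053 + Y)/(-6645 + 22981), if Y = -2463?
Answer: -6879/4084 ≈ -1.6844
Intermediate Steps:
(-25053 + Y)/(-6645 + 22981) = (-25053 - 2463)/(-6645 + 22981) = -27516/16336 = -27516*1/16336 = -6879/4084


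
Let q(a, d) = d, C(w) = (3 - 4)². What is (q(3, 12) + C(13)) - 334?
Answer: -321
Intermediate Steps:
C(w) = 1 (C(w) = (-1)² = 1)
(q(3, 12) + C(13)) - 334 = (12 + 1) - 334 = 13 - 334 = -321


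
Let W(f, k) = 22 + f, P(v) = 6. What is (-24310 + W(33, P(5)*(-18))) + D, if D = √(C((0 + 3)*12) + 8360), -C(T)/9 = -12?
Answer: -24255 + 2*√2117 ≈ -24163.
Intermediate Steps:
C(T) = 108 (C(T) = -9*(-12) = 108)
D = 2*√2117 (D = √(108 + 8360) = √8468 = 2*√2117 ≈ 92.022)
(-24310 + W(33, P(5)*(-18))) + D = (-24310 + (22 + 33)) + 2*√2117 = (-24310 + 55) + 2*√2117 = -24255 + 2*√2117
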